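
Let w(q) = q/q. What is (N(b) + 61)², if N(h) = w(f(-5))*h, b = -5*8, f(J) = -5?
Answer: 441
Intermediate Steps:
w(q) = 1
b = -40
N(h) = h (N(h) = 1*h = h)
(N(b) + 61)² = (-40 + 61)² = 21² = 441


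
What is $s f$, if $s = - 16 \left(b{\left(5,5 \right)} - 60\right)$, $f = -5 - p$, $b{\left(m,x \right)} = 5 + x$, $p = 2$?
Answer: $-5600$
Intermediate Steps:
$f = -7$ ($f = -5 - 2 = -7$)
$s = 800$ ($s = - 16 \left(\left(5 + 5\right) - 60\right) = - 16 \left(10 - 60\right) = \left(-16\right) \left(-50\right) = 800$)
$s f = 800 \left(-7\right) = -5600$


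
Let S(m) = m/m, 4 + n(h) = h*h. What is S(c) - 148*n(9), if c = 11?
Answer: -11395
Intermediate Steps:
n(h) = -4 + h**2 (n(h) = -4 + h*h = -4 + h**2)
S(m) = 1
S(c) - 148*n(9) = 1 - 148*(-4 + 9**2) = 1 - 148*(-4 + 81) = 1 - 148*77 = 1 - 11396 = -11395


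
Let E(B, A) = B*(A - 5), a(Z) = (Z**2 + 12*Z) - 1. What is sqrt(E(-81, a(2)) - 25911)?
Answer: 3*I*sqrt(3077) ≈ 166.41*I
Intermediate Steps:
a(Z) = -1 + Z**2 + 12*Z
E(B, A) = B*(-5 + A)
sqrt(E(-81, a(2)) - 25911) = sqrt(-81*(-5 + (-1 + 2**2 + 12*2)) - 25911) = sqrt(-81*(-5 + (-1 + 4 + 24)) - 25911) = sqrt(-81*(-5 + 27) - 25911) = sqrt(-81*22 - 25911) = sqrt(-1782 - 25911) = sqrt(-27693) = 3*I*sqrt(3077)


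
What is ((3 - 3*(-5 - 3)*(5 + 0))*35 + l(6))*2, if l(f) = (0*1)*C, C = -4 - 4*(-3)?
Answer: 8610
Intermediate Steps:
C = 8 (C = -4 + 12 = 8)
l(f) = 0 (l(f) = (0*1)*8 = 0*8 = 0)
((3 - 3*(-5 - 3)*(5 + 0))*35 + l(6))*2 = ((3 - 3*(-5 - 3)*(5 + 0))*35 + 0)*2 = ((3 - (-24)*5)*35 + 0)*2 = ((3 - 3*(-40))*35 + 0)*2 = ((3 + 120)*35 + 0)*2 = (123*35 + 0)*2 = (4305 + 0)*2 = 4305*2 = 8610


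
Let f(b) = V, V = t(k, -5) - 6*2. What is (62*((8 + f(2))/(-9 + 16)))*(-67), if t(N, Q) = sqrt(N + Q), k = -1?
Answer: 16616/7 - 4154*I*sqrt(6)/7 ≈ 2373.7 - 1453.6*I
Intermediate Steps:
V = -12 + I*sqrt(6) (V = sqrt(-1 - 5) - 6*2 = sqrt(-6) - 1*12 = I*sqrt(6) - 12 = -12 + I*sqrt(6) ≈ -12.0 + 2.4495*I)
f(b) = -12 + I*sqrt(6)
(62*((8 + f(2))/(-9 + 16)))*(-67) = (62*((8 + (-12 + I*sqrt(6)))/(-9 + 16)))*(-67) = (62*((-4 + I*sqrt(6))/7))*(-67) = (62*((-4 + I*sqrt(6))*(1/7)))*(-67) = (62*(-4/7 + I*sqrt(6)/7))*(-67) = (-248/7 + 62*I*sqrt(6)/7)*(-67) = 16616/7 - 4154*I*sqrt(6)/7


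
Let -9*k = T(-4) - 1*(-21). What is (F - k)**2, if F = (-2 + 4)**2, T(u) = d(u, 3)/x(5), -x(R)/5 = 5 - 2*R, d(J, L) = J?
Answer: 2019241/50625 ≈ 39.886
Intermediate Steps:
x(R) = -25 + 10*R (x(R) = -5*(5 - 2*R) = -25 + 10*R)
T(u) = u/25 (T(u) = u/(-25 + 10*5) = u/(-25 + 50) = u/25)
k = -521/225 (k = -((1/25)*(-4) - 1*(-21))/9 = -(-4/25 + 21)/9 = -1/9*521/25 = -521/225 ≈ -2.3156)
F = 4 (F = 2**2 = 4)
(F - k)**2 = (4 - 1*(-521/225))**2 = (4 + 521/225)**2 = (1421/225)**2 = 2019241/50625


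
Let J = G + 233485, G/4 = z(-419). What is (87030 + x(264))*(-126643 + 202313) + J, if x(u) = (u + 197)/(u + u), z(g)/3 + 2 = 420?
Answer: 1738668272599/264 ≈ 6.5859e+9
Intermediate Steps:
z(g) = 1254 (z(g) = -6 + 3*420 = -6 + 1260 = 1254)
x(u) = (197 + u)/(2*u) (x(u) = (197 + u)/((2*u)) = (197 + u)*(1/(2*u)) = (197 + u)/(2*u))
G = 5016 (G = 4*1254 = 5016)
J = 238501 (J = 5016 + 233485 = 238501)
(87030 + x(264))*(-126643 + 202313) + J = (87030 + (1/2)*(197 + 264)/264)*(-126643 + 202313) + 238501 = (87030 + (1/2)*(1/264)*461)*75670 + 238501 = (87030 + 461/528)*75670 + 238501 = (45952301/528)*75670 + 238501 = 1738605308335/264 + 238501 = 1738668272599/264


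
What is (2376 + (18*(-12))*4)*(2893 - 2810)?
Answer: 125496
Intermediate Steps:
(2376 + (18*(-12))*4)*(2893 - 2810) = (2376 - 216*4)*83 = (2376 - 864)*83 = 1512*83 = 125496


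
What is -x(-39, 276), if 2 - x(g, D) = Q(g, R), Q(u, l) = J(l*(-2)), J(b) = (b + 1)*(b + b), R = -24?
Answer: 4702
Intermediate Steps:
J(b) = 2*b*(1 + b) (J(b) = (1 + b)*(2*b) = 2*b*(1 + b))
Q(u, l) = -4*l*(1 - 2*l) (Q(u, l) = 2*(l*(-2))*(1 + l*(-2)) = 2*(-2*l)*(1 - 2*l) = -4*l*(1 - 2*l))
x(g, D) = -4702 (x(g, D) = 2 - 4*(-24)*(-1 + 2*(-24)) = 2 - 4*(-24)*(-1 - 48) = 2 - 4*(-24)*(-49) = 2 - 1*4704 = 2 - 4704 = -4702)
-x(-39, 276) = -1*(-4702) = 4702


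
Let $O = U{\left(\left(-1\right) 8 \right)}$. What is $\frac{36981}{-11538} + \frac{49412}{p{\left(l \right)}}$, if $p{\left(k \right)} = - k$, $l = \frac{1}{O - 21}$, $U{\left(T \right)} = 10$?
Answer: $\frac{696803915}{1282} \approx 5.4353 \cdot 10^{5}$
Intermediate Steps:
$O = 10$
$l = - \frac{1}{11}$ ($l = \frac{1}{10 - 21} = \frac{1}{-11} = - \frac{1}{11} \approx -0.090909$)
$\frac{36981}{-11538} + \frac{49412}{p{\left(l \right)}} = \frac{36981}{-11538} + \frac{49412}{\left(-1\right) \left(- \frac{1}{11}\right)} = 36981 \left(- \frac{1}{11538}\right) + 49412 \frac{1}{\frac{1}{11}} = - \frac{4109}{1282} + 49412 \cdot 11 = - \frac{4109}{1282} + 543532 = \frac{696803915}{1282}$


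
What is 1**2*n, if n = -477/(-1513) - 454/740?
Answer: -166961/559810 ≈ -0.29825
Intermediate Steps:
n = -166961/559810 (n = -477*(-1/1513) - 454*1/740 = 477/1513 - 227/370 = -166961/559810 ≈ -0.29825)
1**2*n = 1**2*(-166961/559810) = 1*(-166961/559810) = -166961/559810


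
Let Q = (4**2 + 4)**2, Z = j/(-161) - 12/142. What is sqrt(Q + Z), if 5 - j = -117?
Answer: 2*sqrt(13039261683)/11431 ≈ 19.979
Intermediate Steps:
j = 122 (j = 5 - 1*(-117) = 5 + 117 = 122)
Z = -9628/11431 (Z = 122/(-161) - 12/142 = 122*(-1/161) - 12*1/142 = -122/161 - 6/71 = -9628/11431 ≈ -0.84227)
Q = 400 (Q = (16 + 4)**2 = 20**2 = 400)
sqrt(Q + Z) = sqrt(400 - 9628/11431) = sqrt(4562772/11431) = 2*sqrt(13039261683)/11431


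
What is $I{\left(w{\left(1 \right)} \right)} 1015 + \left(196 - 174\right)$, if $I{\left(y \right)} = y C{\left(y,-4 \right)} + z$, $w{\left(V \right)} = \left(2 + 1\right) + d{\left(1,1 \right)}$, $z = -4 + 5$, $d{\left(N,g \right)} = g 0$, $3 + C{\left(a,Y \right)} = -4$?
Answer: $-20278$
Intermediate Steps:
$C{\left(a,Y \right)} = -7$ ($C{\left(a,Y \right)} = -3 - 4 = -7$)
$d{\left(N,g \right)} = 0$
$z = 1$
$w{\left(V \right)} = 3$ ($w{\left(V \right)} = \left(2 + 1\right) + 0 = 3 + 0 = 3$)
$I{\left(y \right)} = 1 - 7 y$ ($I{\left(y \right)} = y \left(-7\right) + 1 = - 7 y + 1 = 1 - 7 y$)
$I{\left(w{\left(1 \right)} \right)} 1015 + \left(196 - 174\right) = \left(1 - 21\right) 1015 + \left(196 - 174\right) = \left(-20\right) 1015 + 22 = -20300 + 22 = -20278$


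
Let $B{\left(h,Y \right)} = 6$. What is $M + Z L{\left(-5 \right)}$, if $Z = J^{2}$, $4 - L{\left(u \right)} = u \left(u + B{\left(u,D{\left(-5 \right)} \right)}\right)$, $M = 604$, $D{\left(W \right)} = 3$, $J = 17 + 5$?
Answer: $4960$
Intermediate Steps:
$J = 22$
$L{\left(u \right)} = 4 - u \left(6 + u\right)$ ($L{\left(u \right)} = 4 - u \left(u + 6\right) = 4 - u \left(6 + u\right)$)
$Z = 484$ ($Z = 22^{2} = 484$)
$M + Z L{\left(-5 \right)} = 604 + 484 \left(4 - \left(-5\right)^{2} - -30\right) = 604 + 484 \left(4 - 25 + 30\right) = 604 + 484 \cdot 9 = 604 + 4356 = 4960$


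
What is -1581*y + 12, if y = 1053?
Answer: -1664781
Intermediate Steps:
-1581*y + 12 = -1581*1053 + 12 = -1664793 + 12 = -1664781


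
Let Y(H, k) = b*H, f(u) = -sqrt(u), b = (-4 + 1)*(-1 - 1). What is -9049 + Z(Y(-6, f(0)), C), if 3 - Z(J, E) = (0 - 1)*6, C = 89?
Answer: -9040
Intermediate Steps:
b = 6 (b = -3*(-2) = 6)
Y(H, k) = 6*H
Z(J, E) = 9 (Z(J, E) = 3 - (0 - 1)*6 = 3 - (-1)*6 = 3 - 1*(-6) = 3 + 6 = 9)
-9049 + Z(Y(-6, f(0)), C) = -9049 + 9 = -9040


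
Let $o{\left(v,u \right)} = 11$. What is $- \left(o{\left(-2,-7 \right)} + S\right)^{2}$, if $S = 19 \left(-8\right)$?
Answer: $-19881$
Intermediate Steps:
$S = -152$
$- \left(o{\left(-2,-7 \right)} + S\right)^{2} = - \left(11 - 152\right)^{2} = - \left(-141\right)^{2} = \left(-1\right) 19881 = -19881$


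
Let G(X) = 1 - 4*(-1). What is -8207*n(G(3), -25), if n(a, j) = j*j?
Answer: -5129375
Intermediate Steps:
G(X) = 5 (G(X) = 1 + 4 = 5)
n(a, j) = j²
-8207*n(G(3), -25) = -8207*(-25)² = -8207*625 = -5129375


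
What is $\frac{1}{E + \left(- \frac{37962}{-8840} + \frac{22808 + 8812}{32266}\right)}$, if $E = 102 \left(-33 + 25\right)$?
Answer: $- \frac{322660}{261588747} \approx -0.0012335$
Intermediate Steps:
$E = -816$ ($E = 102 \left(-8\right) = -816$)
$\frac{1}{E + \left(- \frac{37962}{-8840} + \frac{22808 + 8812}{32266}\right)} = \frac{1}{-816 + \left(- \frac{37962}{-8840} + \frac{22808 + 8812}{32266}\right)} = \frac{1}{-816 + \left(\left(-37962\right) \left(- \frac{1}{8840}\right) + 31620 \cdot \frac{1}{32266}\right)} = \frac{1}{-816 + \left(\frac{18981}{4420} + \frac{930}{949}\right)} = \frac{1}{-816 + \frac{1701813}{322660}} = \frac{1}{- \frac{261588747}{322660}} = - \frac{322660}{261588747}$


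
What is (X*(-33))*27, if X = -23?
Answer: 20493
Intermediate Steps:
(X*(-33))*27 = -23*(-33)*27 = 759*27 = 20493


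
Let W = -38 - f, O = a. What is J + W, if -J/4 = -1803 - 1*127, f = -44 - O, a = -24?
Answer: 7702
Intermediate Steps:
O = -24
f = -20 (f = -44 - 1*(-24) = -44 + 24 = -20)
W = -18 (W = -38 - 1*(-20) = -38 + 20 = -18)
J = 7720 (J = -4*(-1803 - 1*127) = -4*(-1803 - 127) = -4*(-1930) = 7720)
J + W = 7720 - 18 = 7702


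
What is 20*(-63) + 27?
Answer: -1233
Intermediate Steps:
20*(-63) + 27 = -1260 + 27 = -1233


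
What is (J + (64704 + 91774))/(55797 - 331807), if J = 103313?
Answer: -37113/39430 ≈ -0.94124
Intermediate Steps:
(J + (64704 + 91774))/(55797 - 331807) = (103313 + (64704 + 91774))/(55797 - 331807) = (103313 + 156478)/(-276010) = 259791*(-1/276010) = -37113/39430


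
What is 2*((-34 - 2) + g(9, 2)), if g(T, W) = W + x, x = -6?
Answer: -80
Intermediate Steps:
g(T, W) = -6 + W (g(T, W) = W - 6 = -6 + W)
2*((-34 - 2) + g(9, 2)) = 2*((-34 - 2) + (-6 + 2)) = 2*(-36 - 4) = 2*(-40) = -80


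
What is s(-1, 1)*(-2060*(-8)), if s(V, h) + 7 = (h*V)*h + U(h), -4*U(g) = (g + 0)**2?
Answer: -135960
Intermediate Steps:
U(g) = -g**2/4 (U(g) = -(g + 0)**2/4 = -g**2/4)
s(V, h) = -7 - h**2/4 + V*h**2 (s(V, h) = -7 + ((h*V)*h - h**2/4) = -7 + ((V*h)*h - h**2/4) = -7 + (V*h**2 - h**2/4) = -7 + (-h**2/4 + V*h**2) = -7 - h**2/4 + V*h**2)
s(-1, 1)*(-2060*(-8)) = (-7 - 1/4*1**2 - 1*1**2)*(-2060*(-8)) = (-7 - 1/4*1 - 1*1)*16480 = (-7 - 1/4 - 1)*16480 = -33/4*16480 = -135960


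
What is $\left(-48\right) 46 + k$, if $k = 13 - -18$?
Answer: $-2177$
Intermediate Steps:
$k = 31$ ($k = 13 + 18 = 31$)
$\left(-48\right) 46 + k = \left(-48\right) 46 + 31 = -2208 + 31 = -2177$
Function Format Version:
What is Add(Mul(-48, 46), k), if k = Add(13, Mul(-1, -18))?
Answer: -2177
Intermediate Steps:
k = 31 (k = Add(13, 18) = 31)
Add(Mul(-48, 46), k) = Add(Mul(-48, 46), 31) = Add(-2208, 31) = -2177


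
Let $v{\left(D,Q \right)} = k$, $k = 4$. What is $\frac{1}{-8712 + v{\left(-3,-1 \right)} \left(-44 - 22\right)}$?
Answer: $- \frac{1}{8976} \approx -0.00011141$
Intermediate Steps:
$v{\left(D,Q \right)} = 4$
$\frac{1}{-8712 + v{\left(-3,-1 \right)} \left(-44 - 22\right)} = \frac{1}{-8712 + 4 \left(-44 - 22\right)} = \frac{1}{-8712 + 4 \left(-66\right)} = \frac{1}{-8712 - 264} = \frac{1}{-8976} = - \frac{1}{8976}$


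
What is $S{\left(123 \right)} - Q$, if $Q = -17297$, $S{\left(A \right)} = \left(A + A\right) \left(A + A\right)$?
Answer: $77813$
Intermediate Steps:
$S{\left(A \right)} = 4 A^{2}$ ($S{\left(A \right)} = 2 A 2 A = 4 A^{2}$)
$S{\left(123 \right)} - Q = 4 \cdot 123^{2} - -17297 = 4 \cdot 15129 + 17297 = 60516 + 17297 = 77813$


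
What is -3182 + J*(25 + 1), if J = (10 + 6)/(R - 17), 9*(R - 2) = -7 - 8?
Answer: -80174/25 ≈ -3207.0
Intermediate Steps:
R = ⅓ (R = 2 + (-7 - 8)/9 = 2 + (⅑)*(-15) = 2 - 5/3 = ⅓ ≈ 0.33333)
J = -24/25 (J = (10 + 6)/(⅓ - 17) = 16/(-50/3) = 16*(-3/50) = -24/25 ≈ -0.96000)
-3182 + J*(25 + 1) = -3182 - 24*(25 + 1)/25 = -3182 - 24/25*26 = -3182 - 624/25 = -80174/25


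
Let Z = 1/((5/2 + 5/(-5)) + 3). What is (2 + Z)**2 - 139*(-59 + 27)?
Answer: 360688/81 ≈ 4452.9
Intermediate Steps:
Z = 2/9 (Z = 1/((5*(1/2) + 5*(-1/5)) + 3) = 1/((5/2 - 1) + 3) = 1/(3/2 + 3) = 1/(9/2) = 2/9 ≈ 0.22222)
(2 + Z)**2 - 139*(-59 + 27) = (2 + 2/9)**2 - 139*(-59 + 27) = (20/9)**2 - 139*(-32) = 400/81 + 4448 = 360688/81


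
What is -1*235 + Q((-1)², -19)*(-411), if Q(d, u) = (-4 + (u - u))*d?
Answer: 1409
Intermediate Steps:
Q(d, u) = -4*d (Q(d, u) = (-4 + 0)*d = -4*d)
-1*235 + Q((-1)², -19)*(-411) = -1*235 - 4*(-1)²*(-411) = -235 - 4*1*(-411) = -235 - 4*(-411) = -235 + 1644 = 1409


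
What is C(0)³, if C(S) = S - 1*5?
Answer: -125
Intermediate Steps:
C(S) = -5 + S (C(S) = S - 5 = -5 + S)
C(0)³ = (-5 + 0)³ = (-5)³ = -125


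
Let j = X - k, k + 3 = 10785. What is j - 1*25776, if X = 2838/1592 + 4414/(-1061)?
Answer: -30877286233/844556 ≈ -36560.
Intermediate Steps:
k = 10782 (k = -3 + 10785 = 10782)
X = -2007985/844556 (X = 2838*(1/1592) + 4414*(-1/1061) = 1419/796 - 4414/1061 = -2007985/844556 ≈ -2.3776)
j = -9108010777/844556 (j = -2007985/844556 - 1*10782 = -2007985/844556 - 10782 = -9108010777/844556 ≈ -10784.)
j - 1*25776 = -9108010777/844556 - 1*25776 = -9108010777/844556 - 25776 = -30877286233/844556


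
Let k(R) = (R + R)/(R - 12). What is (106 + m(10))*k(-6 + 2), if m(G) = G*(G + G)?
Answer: 153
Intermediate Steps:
m(G) = 2*G² (m(G) = G*(2*G) = 2*G²)
k(R) = 2*R/(-12 + R) (k(R) = (2*R)/(-12 + R) = 2*R/(-12 + R))
(106 + m(10))*k(-6 + 2) = (106 + 2*10²)*(2*(-6 + 2)/(-12 + (-6 + 2))) = (106 + 2*100)*(2*(-4)/(-12 - 4)) = (106 + 200)*(2*(-4)/(-16)) = 306*(2*(-4)*(-1/16)) = 306*(½) = 153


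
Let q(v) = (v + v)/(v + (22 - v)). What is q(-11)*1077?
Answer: -1077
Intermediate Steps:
q(v) = v/11 (q(v) = (2*v)/22 = (2*v)*(1/22) = v/11)
q(-11)*1077 = ((1/11)*(-11))*1077 = -1*1077 = -1077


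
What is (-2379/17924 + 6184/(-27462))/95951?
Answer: -88087057/23614927016244 ≈ -3.7301e-6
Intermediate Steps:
(-2379/17924 + 6184/(-27462))/95951 = (-2379*1/17924 + 6184*(-1/27462))*(1/95951) = (-2379/17924 - 3092/13731)*(1/95951) = -88087057/246114444*1/95951 = -88087057/23614927016244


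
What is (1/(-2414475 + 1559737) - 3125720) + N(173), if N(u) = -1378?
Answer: -2672849490325/854738 ≈ -3.1271e+6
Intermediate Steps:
(1/(-2414475 + 1559737) - 3125720) + N(173) = (1/(-2414475 + 1559737) - 3125720) - 1378 = (1/(-854738) - 3125720) - 1378 = (-1/854738 - 3125720) - 1378 = -2671671661361/854738 - 1378 = -2672849490325/854738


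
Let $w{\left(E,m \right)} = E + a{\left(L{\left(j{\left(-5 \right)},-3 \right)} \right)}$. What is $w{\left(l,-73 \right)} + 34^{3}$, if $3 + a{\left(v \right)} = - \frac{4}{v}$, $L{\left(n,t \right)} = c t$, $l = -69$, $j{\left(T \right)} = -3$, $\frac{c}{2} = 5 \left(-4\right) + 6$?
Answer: $\frac{823871}{21} \approx 39232.0$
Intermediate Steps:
$c = -28$ ($c = 2 \left(5 \left(-4\right) + 6\right) = 2 \left(-20 + 6\right) = 2 \left(-14\right) = -28$)
$L{\left(n,t \right)} = - 28 t$
$a{\left(v \right)} = -3 - \frac{4}{v}$
$w{\left(E,m \right)} = - \frac{64}{21} + E$ ($w{\left(E,m \right)} = E - \left(3 + \frac{4}{\left(-28\right) \left(-3\right)}\right) = E - \left(3 + \frac{4}{84}\right) = E - \frac{64}{21} = - \frac{64}{21} + E$)
$w{\left(l,-73 \right)} + 34^{3} = \left(- \frac{64}{21} - 69\right) + 34^{3} = - \frac{1513}{21} + 39304 = \frac{823871}{21}$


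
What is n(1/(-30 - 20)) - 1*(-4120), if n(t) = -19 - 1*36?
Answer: 4065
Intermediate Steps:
n(t) = -55 (n(t) = -19 - 36 = -55)
n(1/(-30 - 20)) - 1*(-4120) = -55 - 1*(-4120) = -55 + 4120 = 4065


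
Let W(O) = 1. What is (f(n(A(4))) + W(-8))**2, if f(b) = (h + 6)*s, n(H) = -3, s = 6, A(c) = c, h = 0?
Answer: 1369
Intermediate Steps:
f(b) = 36 (f(b) = (0 + 6)*6 = 6*6 = 36)
(f(n(A(4))) + W(-8))**2 = (36 + 1)**2 = 37**2 = 1369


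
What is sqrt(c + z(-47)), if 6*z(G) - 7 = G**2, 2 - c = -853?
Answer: sqrt(11019)/3 ≈ 34.990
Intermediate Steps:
c = 855 (c = 2 - 1*(-853) = 2 + 853 = 855)
z(G) = 7/6 + G**2/6
sqrt(c + z(-47)) = sqrt(855 + (7/6 + (1/6)*(-47)**2)) = sqrt(855 + (7/6 + (1/6)*2209)) = sqrt(855 + (7/6 + 2209/6)) = sqrt(855 + 1108/3) = sqrt(3673/3) = sqrt(11019)/3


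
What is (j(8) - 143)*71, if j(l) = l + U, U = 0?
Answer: -9585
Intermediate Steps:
j(l) = l (j(l) = l + 0 = l)
(j(8) - 143)*71 = (8 - 143)*71 = -135*71 = -9585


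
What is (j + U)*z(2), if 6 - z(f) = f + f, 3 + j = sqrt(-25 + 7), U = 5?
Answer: 4 + 6*I*sqrt(2) ≈ 4.0 + 8.4853*I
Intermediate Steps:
j = -3 + 3*I*sqrt(2) (j = -3 + sqrt(-25 + 7) = -3 + sqrt(-18) = -3 + 3*I*sqrt(2) ≈ -3.0 + 4.2426*I)
z(f) = 6 - 2*f (z(f) = 6 - (f + f) = 6 - 2*f)
(j + U)*z(2) = ((-3 + 3*I*sqrt(2)) + 5)*(6 - 2*2) = (2 + 3*I*sqrt(2))*(6 - 4) = (2 + 3*I*sqrt(2))*2 = 4 + 6*I*sqrt(2)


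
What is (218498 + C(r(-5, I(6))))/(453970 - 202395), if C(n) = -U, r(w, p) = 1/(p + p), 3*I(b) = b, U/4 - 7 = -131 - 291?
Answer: 220158/251575 ≈ 0.87512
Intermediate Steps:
U = -1660 (U = 28 + 4*(-131 - 291) = 28 + 4*(-422) = 28 - 1688 = -1660)
I(b) = b/3
r(w, p) = 1/(2*p)
C(n) = 1660 (C(n) = -1*(-1660) = 1660)
(218498 + C(r(-5, I(6))))/(453970 - 202395) = (218498 + 1660)/(453970 - 202395) = 220158/251575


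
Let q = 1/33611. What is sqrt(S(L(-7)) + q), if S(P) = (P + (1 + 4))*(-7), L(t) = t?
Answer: sqrt(15815824105)/33611 ≈ 3.7417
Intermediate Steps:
q = 1/33611 ≈ 2.9752e-5
S(P) = -35 - 7*P (S(P) = (P + 5)*(-7) = (5 + P)*(-7) = -35 - 7*P)
sqrt(S(L(-7)) + q) = sqrt((-35 - 7*(-7)) + 1/33611) = sqrt((-35 + 49) + 1/33611) = sqrt(14 + 1/33611) = sqrt(470555/33611) = sqrt(15815824105)/33611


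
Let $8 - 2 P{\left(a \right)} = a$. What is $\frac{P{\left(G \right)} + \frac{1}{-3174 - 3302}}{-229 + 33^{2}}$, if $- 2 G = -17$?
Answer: $- \frac{81}{278468} \approx -0.00029088$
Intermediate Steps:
$G = \frac{17}{2}$ ($G = \left(- \frac{1}{2}\right) \left(-17\right) = \frac{17}{2} \approx 8.5$)
$P{\left(a \right)} = 4 - \frac{a}{2}$
$\frac{P{\left(G \right)} + \frac{1}{-3174 - 3302}}{-229 + 33^{2}} = \frac{\left(4 - \frac{17}{4}\right) + \frac{1}{-3174 - 3302}}{-229 + 33^{2}} = \frac{\left(4 - \frac{17}{4}\right) + \frac{1}{-6476}}{-229 + 1089} = \frac{- \frac{1}{4} - \frac{1}{6476}}{860} = \left(- \frac{405}{1619}\right) \frac{1}{860} = - \frac{81}{278468}$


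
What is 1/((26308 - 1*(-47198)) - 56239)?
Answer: 1/17267 ≈ 5.7914e-5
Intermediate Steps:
1/((26308 - 1*(-47198)) - 56239) = 1/((26308 + 47198) - 56239) = 1/(73506 - 56239) = 1/17267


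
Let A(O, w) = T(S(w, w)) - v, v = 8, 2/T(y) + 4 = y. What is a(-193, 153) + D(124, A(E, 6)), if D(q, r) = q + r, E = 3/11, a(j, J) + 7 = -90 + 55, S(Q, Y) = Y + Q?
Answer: 297/4 ≈ 74.250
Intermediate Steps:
S(Q, Y) = Q + Y
a(j, J) = -42 (a(j, J) = -7 + (-90 + 55) = -7 - 35 = -42)
T(y) = 2/(-4 + y)
E = 3/11 (E = 3*(1/11) = 3/11 ≈ 0.27273)
A(O, w) = -8 + 2/(-4 + 2*w) (A(O, w) = 2/(-4 + (w + w)) - 1*8 = 2/(-4 + 2*w) - 8 = -8 + 2/(-4 + 2*w))
a(-193, 153) + D(124, A(E, 6)) = -42 + (124 + (17 - 8*6)/(-2 + 6)) = -42 + (124 + (17 - 48)/4) = -42 + (124 + (1/4)*(-31)) = -42 + (124 - 31/4) = -42 + 465/4 = 297/4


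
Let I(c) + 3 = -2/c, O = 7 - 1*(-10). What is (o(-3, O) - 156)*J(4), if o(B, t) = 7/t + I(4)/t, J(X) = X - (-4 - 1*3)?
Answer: -58267/34 ≈ -1713.7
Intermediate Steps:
J(X) = 7 + X (J(X) = X - (-4 - 3) = X - 1*(-7) = X + 7 = 7 + X)
O = 17 (O = 7 + 10 = 17)
I(c) = -3 - 2/c
o(B, t) = 7/(2*t) (o(B, t) = 7/t + (-3 - 2/4)/t = 7/t + (-3 - 2*¼)/t = 7/t + (-3 - ½)/t = 7/t - 7/(2*t) = 7/(2*t))
(o(-3, O) - 156)*J(4) = ((7/2)/17 - 156)*(7 + 4) = ((7/2)*(1/17) - 156)*11 = (7/34 - 156)*11 = -5297/34*11 = -58267/34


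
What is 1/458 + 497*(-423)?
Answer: -96285797/458 ≈ -2.1023e+5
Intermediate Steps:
1/458 + 497*(-423) = 1/458 - 210231 = -96285797/458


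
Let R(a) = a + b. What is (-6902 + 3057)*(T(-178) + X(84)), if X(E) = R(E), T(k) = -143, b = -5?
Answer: 246080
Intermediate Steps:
R(a) = -5 + a (R(a) = a - 5 = -5 + a)
X(E) = -5 + E
(-6902 + 3057)*(T(-178) + X(84)) = (-6902 + 3057)*(-143 + (-5 + 84)) = -3845*(-143 + 79) = -3845*(-64) = 246080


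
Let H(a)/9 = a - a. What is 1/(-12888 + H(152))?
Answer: -1/12888 ≈ -7.7592e-5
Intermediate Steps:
H(a) = 0 (H(a) = 9*(a - a) = 9*0 = 0)
1/(-12888 + H(152)) = 1/(-12888 + 0) = 1/(-12888) = -1/12888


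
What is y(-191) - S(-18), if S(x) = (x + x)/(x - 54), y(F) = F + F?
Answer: -765/2 ≈ -382.50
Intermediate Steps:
y(F) = 2*F
S(x) = 2*x/(-54 + x) (S(x) = (2*x)/(-54 + x) = 2*x/(-54 + x))
y(-191) - S(-18) = 2*(-191) - 2*(-18)/(-54 - 18) = -382 - 2*(-18)/(-72) = -382 - 2*(-18)*(-1)/72 = -382 - 1*½ = -382 - ½ = -765/2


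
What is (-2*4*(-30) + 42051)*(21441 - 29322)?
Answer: -333295371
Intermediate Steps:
(-2*4*(-30) + 42051)*(21441 - 29322) = (-8*(-30) + 42051)*(-7881) = (240 + 42051)*(-7881) = 42291*(-7881) = -333295371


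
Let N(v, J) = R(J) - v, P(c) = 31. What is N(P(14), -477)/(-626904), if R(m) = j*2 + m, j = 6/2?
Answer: 251/313452 ≈ 0.00080076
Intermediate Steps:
j = 3 (j = 6*(½) = 3)
R(m) = 6 + m (R(m) = 3*2 + m = 6 + m)
N(v, J) = 6 + J - v (N(v, J) = (6 + J) - v = 6 + J - v)
N(P(14), -477)/(-626904) = (6 - 477 - 1*31)/(-626904) = (6 - 477 - 31)*(-1/626904) = -502*(-1/626904) = 251/313452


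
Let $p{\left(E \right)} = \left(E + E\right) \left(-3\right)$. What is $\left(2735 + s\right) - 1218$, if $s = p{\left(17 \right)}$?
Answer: $1415$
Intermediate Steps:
$p{\left(E \right)} = - 6 E$ ($p{\left(E \right)} = 2 E \left(-3\right) = - 6 E$)
$s = -102$ ($s = \left(-6\right) 17 = -102$)
$\left(2735 + s\right) - 1218 = \left(2735 - 102\right) - 1218 = 2633 - 1218 = 1415$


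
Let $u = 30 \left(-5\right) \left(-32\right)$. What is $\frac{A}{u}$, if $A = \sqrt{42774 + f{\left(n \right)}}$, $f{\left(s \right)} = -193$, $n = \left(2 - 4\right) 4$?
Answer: $\frac{7 \sqrt{869}}{4800} \approx 0.04299$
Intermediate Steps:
$n = -8$ ($n = \left(-2\right) 4 = -8$)
$u = 4800$ ($u = \left(-150\right) \left(-32\right) = 4800$)
$A = 7 \sqrt{869}$ ($A = \sqrt{42774 - 193} = \sqrt{42581} = 7 \sqrt{869} \approx 206.35$)
$\frac{A}{u} = \frac{7 \sqrt{869}}{4800}$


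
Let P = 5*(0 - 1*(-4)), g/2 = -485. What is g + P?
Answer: -950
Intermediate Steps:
g = -970 (g = 2*(-485) = -970)
P = 20 (P = 5*(0 + 4) = 5*4 = 20)
g + P = -970 + 20 = -950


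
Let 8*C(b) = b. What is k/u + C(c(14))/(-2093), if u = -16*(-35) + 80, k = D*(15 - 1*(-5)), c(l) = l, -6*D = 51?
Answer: -5099/19136 ≈ -0.26646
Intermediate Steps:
D = -17/2 (D = -1/6*51 = -17/2 ≈ -8.5000)
C(b) = b/8
k = -170 (k = -17*(15 - 1*(-5))/2 = -17*(15 + 5)/2 = -17/2*20 = -170)
u = 640 (u = 560 + 80 = 640)
k/u + C(c(14))/(-2093) = -170/640 + ((1/8)*14)/(-2093) = -170*1/640 + (7/4)*(-1/2093) = -17/64 - 1/1196 = -5099/19136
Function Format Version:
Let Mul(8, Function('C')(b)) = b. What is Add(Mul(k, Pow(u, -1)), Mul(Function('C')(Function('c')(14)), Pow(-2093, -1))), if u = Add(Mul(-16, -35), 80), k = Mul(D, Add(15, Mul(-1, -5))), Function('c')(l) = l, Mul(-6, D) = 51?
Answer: Rational(-5099, 19136) ≈ -0.26646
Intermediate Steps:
D = Rational(-17, 2) (D = Mul(Rational(-1, 6), 51) = Rational(-17, 2) ≈ -8.5000)
Function('C')(b) = Mul(Rational(1, 8), b)
k = -170 (k = Mul(Rational(-17, 2), Add(15, Mul(-1, -5))) = Mul(Rational(-17, 2), Add(15, 5)) = Mul(Rational(-17, 2), 20) = -170)
u = 640 (u = Add(560, 80) = 640)
Add(Mul(k, Pow(u, -1)), Mul(Function('C')(Function('c')(14)), Pow(-2093, -1))) = Add(Mul(-170, Pow(640, -1)), Mul(Mul(Rational(1, 8), 14), Pow(-2093, -1))) = Add(Mul(-170, Rational(1, 640)), Mul(Rational(7, 4), Rational(-1, 2093))) = Add(Rational(-17, 64), Rational(-1, 1196)) = Rational(-5099, 19136)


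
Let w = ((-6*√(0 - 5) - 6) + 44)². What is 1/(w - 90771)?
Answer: I/(-89507*I + 456*√5) ≈ -1.1171e-5 + 1.2726e-7*I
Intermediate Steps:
w = (38 - 6*I*√5)² (w = ((-6*I*√5 - 6) + 44)² = ((-6 - 6*I*√5) + 44)² = (38 - 6*I*√5)² ≈ 1264.0 - 1019.6*I)
1/(w - 90771) = 1/((1264 - 456*I*√5) - 90771) = 1/(-89507 - 456*I*√5)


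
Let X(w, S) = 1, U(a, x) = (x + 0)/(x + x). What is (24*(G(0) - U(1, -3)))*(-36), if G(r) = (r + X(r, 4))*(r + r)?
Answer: 432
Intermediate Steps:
U(a, x) = ½ (U(a, x) = x/((2*x)) = x*(1/(2*x)) = ½)
G(r) = 2*r*(1 + r) (G(r) = (r + 1)*(r + r) = (1 + r)*(2*r) = 2*r*(1 + r))
(24*(G(0) - U(1, -3)))*(-36) = (24*(2*0*(1 + 0) - 1*½))*(-36) = (24*(2*0*1 - ½))*(-36) = (24*(0 - ½))*(-36) = (24*(-½))*(-36) = -12*(-36) = 432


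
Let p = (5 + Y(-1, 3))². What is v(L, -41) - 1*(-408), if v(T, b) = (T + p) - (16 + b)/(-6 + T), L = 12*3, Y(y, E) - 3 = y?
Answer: 2963/6 ≈ 493.83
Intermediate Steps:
Y(y, E) = 3 + y
p = 49 (p = (5 + (3 - 1))² = (5 + 2)² = 7² = 49)
L = 36
v(T, b) = 49 + T - (16 + b)/(-6 + T) (v(T, b) = (T + 49) - (16 + b)/(-6 + T) = (49 + T) - (16 + b)/(-6 + T) = 49 + T - (16 + b)/(-6 + T))
v(L, -41) - 1*(-408) = (-310 + 36² - 1*(-41) + 43*36)/(-6 + 36) - 1*(-408) = (-310 + 1296 + 41 + 1548)/30 + 408 = (1/30)*2575 + 408 = 515/6 + 408 = 2963/6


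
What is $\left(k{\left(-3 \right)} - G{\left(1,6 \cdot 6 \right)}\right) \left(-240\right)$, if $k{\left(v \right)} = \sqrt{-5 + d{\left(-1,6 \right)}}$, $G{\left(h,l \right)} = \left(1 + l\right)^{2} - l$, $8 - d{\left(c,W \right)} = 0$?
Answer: $319920 - 240 \sqrt{3} \approx 3.195 \cdot 10^{5}$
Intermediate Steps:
$d{\left(c,W \right)} = 8$ ($d{\left(c,W \right)} = 8 - 0 = 8 + 0 = 8$)
$k{\left(v \right)} = \sqrt{3}$ ($k{\left(v \right)} = \sqrt{-5 + 8} = \sqrt{3}$)
$\left(k{\left(-3 \right)} - G{\left(1,6 \cdot 6 \right)}\right) \left(-240\right) = \left(\sqrt{3} - \left(\left(1 + 6 \cdot 6\right)^{2} - 6 \cdot 6\right)\right) \left(-240\right) = \left(\sqrt{3} - \left(\left(1 + 36\right)^{2} - 36\right)\right) \left(-240\right) = \left(\sqrt{3} - \left(37^{2} - 36\right)\right) \left(-240\right) = \left(\sqrt{3} - \left(1369 - 36\right)\right) \left(-240\right) = \left(\sqrt{3} - 1333\right) \left(-240\right) = \left(-1333 + \sqrt{3}\right) \left(-240\right) = 319920 - 240 \sqrt{3}$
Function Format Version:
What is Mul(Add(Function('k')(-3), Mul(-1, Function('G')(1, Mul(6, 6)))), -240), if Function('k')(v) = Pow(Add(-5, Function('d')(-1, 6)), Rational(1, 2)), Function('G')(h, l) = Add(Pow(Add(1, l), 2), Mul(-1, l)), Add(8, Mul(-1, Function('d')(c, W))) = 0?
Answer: Add(319920, Mul(-240, Pow(3, Rational(1, 2)))) ≈ 3.1950e+5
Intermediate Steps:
Function('d')(c, W) = 8 (Function('d')(c, W) = Add(8, Mul(-1, 0)) = Add(8, 0) = 8)
Function('k')(v) = Pow(3, Rational(1, 2)) (Function('k')(v) = Pow(Add(-5, 8), Rational(1, 2)) = Pow(3, Rational(1, 2)))
Mul(Add(Function('k')(-3), Mul(-1, Function('G')(1, Mul(6, 6)))), -240) = Mul(Add(Pow(3, Rational(1, 2)), Mul(-1, Add(Pow(Add(1, Mul(6, 6)), 2), Mul(-1, Mul(6, 6))))), -240) = Mul(Add(Pow(3, Rational(1, 2)), Mul(-1, Add(Pow(Add(1, 36), 2), Mul(-1, 36)))), -240) = Mul(Add(Pow(3, Rational(1, 2)), Mul(-1, Add(Pow(37, 2), -36))), -240) = Mul(Add(Pow(3, Rational(1, 2)), Mul(-1, Add(1369, -36))), -240) = Mul(Add(Pow(3, Rational(1, 2)), Mul(-1, 1333)), -240) = Mul(Add(Pow(3, Rational(1, 2)), -1333), -240) = Mul(Add(-1333, Pow(3, Rational(1, 2))), -240) = Add(319920, Mul(-240, Pow(3, Rational(1, 2))))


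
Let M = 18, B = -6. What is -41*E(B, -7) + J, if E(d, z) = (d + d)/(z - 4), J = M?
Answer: -294/11 ≈ -26.727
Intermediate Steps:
J = 18
E(d, z) = 2*d/(-4 + z) (E(d, z) = (2*d)/(-4 + z) = 2*d/(-4 + z))
-41*E(B, -7) + J = -82*(-6)/(-4 - 7) + 18 = -82*(-6)/(-11) + 18 = -82*(-6)*(-1)/11 + 18 = -41*12/11 + 18 = -492/11 + 18 = -294/11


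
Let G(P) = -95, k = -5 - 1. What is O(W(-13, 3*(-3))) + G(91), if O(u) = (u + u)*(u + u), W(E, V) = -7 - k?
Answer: -91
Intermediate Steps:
k = -6
W(E, V) = -1 (W(E, V) = -7 - 1*(-6) = -7 + 6 = -1)
O(u) = 4*u² (O(u) = (2*u)*(2*u) = 4*u²)
O(W(-13, 3*(-3))) + G(91) = 4*(-1)² - 95 = 4*1 - 95 = 4 - 95 = -91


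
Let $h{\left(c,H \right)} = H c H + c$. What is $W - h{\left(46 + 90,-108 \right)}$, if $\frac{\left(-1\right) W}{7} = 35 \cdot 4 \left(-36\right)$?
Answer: $-1551160$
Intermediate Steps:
$h{\left(c,H \right)} = c + c H^{2}$ ($h{\left(c,H \right)} = c H^{2} + c = c + c H^{2}$)
$W = 35280$ ($W = - 7 \cdot 35 \cdot 4 \left(-36\right) = - 7 \cdot 140 \left(-36\right) = \left(-7\right) \left(-5040\right) = 35280$)
$W - h{\left(46 + 90,-108 \right)} = 35280 - \left(46 + 90\right) \left(1 + \left(-108\right)^{2}\right) = 35280 - 136 \left(1 + 11664\right) = 35280 - 136 \cdot 11665 = 35280 - 1586440 = -1551160$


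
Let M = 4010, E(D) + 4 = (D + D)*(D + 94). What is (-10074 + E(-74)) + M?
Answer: -9028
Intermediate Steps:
E(D) = -4 + 2*D*(94 + D) (E(D) = -4 + (D + D)*(D + 94) = -4 + (2*D)*(94 + D) = -4 + 2*D*(94 + D))
(-10074 + E(-74)) + M = (-10074 + (-4 + 2*(-74)² + 188*(-74))) + 4010 = (-10074 + (-4 + 2*5476 - 13912)) + 4010 = (-10074 + (-4 + 10952 - 13912)) + 4010 = (-10074 - 2964) + 4010 = -13038 + 4010 = -9028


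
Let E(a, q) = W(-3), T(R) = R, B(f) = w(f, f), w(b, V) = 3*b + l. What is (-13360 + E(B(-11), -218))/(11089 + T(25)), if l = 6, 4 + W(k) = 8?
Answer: -6678/5557 ≈ -1.2017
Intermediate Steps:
W(k) = 4 (W(k) = -4 + 8 = 4)
w(b, V) = 6 + 3*b (w(b, V) = 3*b + 6 = 6 + 3*b)
B(f) = 6 + 3*f
E(a, q) = 4
(-13360 + E(B(-11), -218))/(11089 + T(25)) = (-13360 + 4)/(11089 + 25) = -13356/11114 = -13356*1/11114 = -6678/5557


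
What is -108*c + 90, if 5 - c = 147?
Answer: 15426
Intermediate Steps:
c = -142 (c = 5 - 1*147 = 5 - 147 = -142)
-108*c + 90 = -108*(-142) + 90 = 15336 + 90 = 15426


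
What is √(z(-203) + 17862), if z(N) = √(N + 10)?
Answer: √(17862 + I*√193) ≈ 133.65 + 0.052*I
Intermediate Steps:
z(N) = √(10 + N)
√(z(-203) + 17862) = √(√(10 - 203) + 17862) = √(√(-193) + 17862) = √(I*√193 + 17862) = √(17862 + I*√193)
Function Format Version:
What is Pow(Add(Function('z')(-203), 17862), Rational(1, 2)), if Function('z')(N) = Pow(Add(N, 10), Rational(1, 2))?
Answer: Pow(Add(17862, Mul(I, Pow(193, Rational(1, 2)))), Rational(1, 2)) ≈ Add(133.65, Mul(0.0520, I))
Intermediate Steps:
Function('z')(N) = Pow(Add(10, N), Rational(1, 2))
Pow(Add(Function('z')(-203), 17862), Rational(1, 2)) = Pow(Add(Pow(Add(10, -203), Rational(1, 2)), 17862), Rational(1, 2)) = Pow(Add(Pow(-193, Rational(1, 2)), 17862), Rational(1, 2)) = Pow(Add(Mul(I, Pow(193, Rational(1, 2))), 17862), Rational(1, 2)) = Pow(Add(17862, Mul(I, Pow(193, Rational(1, 2)))), Rational(1, 2))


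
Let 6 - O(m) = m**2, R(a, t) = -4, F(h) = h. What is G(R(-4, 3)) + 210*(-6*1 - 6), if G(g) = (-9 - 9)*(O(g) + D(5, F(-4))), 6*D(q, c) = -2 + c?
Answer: -2322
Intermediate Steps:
D(q, c) = -1/3 + c/6 (D(q, c) = (-2 + c)/6 = -1/3 + c/6)
O(m) = 6 - m**2
G(g) = -90 + 18*g**2 (G(g) = (-9 - 9)*((6 - g**2) + (-1/3 + (1/6)*(-4))) = -18*((6 - g**2) + (-1/3 - 2/3)) = -18*((6 - g**2) - 1) = -18*(5 - g**2) = -90 + 18*g**2)
G(R(-4, 3)) + 210*(-6*1 - 6) = (-90 + 18*(-4)**2) + 210*(-6*1 - 6) = (-90 + 18*16) + 210*(-6 - 6) = (-90 + 288) + 210*(-12) = 198 - 2520 = -2322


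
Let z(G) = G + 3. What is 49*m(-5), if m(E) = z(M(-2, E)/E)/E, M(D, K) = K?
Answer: -196/5 ≈ -39.200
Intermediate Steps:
z(G) = 3 + G
m(E) = 4/E (m(E) = (3 + E/E)/E = (3 + 1)/E = 4/E)
49*m(-5) = 49*(4/(-5)) = 49*(4*(-⅕)) = 49*(-⅘) = -196/5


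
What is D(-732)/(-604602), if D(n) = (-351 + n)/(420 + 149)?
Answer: 361/114672846 ≈ 3.1481e-6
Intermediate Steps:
D(n) = -351/569 + n/569 (D(n) = (-351 + n)/569 = (-351 + n)*(1/569) = -351/569 + n/569)
D(-732)/(-604602) = (-351/569 + (1/569)*(-732))/(-604602) = (-351/569 - 732/569)*(-1/604602) = -1083/569*(-1/604602) = 361/114672846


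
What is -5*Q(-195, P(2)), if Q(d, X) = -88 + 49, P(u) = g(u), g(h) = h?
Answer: 195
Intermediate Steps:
P(u) = u
Q(d, X) = -39
-5*Q(-195, P(2)) = -5*(-39) = 195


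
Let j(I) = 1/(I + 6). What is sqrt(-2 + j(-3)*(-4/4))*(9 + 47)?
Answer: 56*I*sqrt(21)/3 ≈ 85.541*I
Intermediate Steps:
j(I) = 1/(6 + I)
sqrt(-2 + j(-3)*(-4/4))*(9 + 47) = sqrt(-2 + (-4/4)/(6 - 3))*(9 + 47) = sqrt(-2 + (-4*1/4)/3)*56 = sqrt(-2 + (1/3)*(-1))*56 = sqrt(-2 - 1/3)*56 = sqrt(-7/3)*56 = (I*sqrt(21)/3)*56 = 56*I*sqrt(21)/3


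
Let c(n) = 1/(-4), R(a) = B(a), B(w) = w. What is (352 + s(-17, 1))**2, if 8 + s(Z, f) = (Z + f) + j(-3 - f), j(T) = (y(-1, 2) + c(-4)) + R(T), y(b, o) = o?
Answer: 1697809/16 ≈ 1.0611e+5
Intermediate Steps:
R(a) = a
c(n) = -1/4
j(T) = 7/4 + T (j(T) = (2 - 1/4) + T = 7/4 + T)
s(Z, f) = -37/4 + Z (s(Z, f) = -8 + ((Z + f) + (7/4 + (-3 - f))) = -8 + ((Z + f) + (-5/4 - f)) = -8 + (-5/4 + Z) = -37/4 + Z)
(352 + s(-17, 1))**2 = (352 + (-37/4 - 17))**2 = (352 - 105/4)**2 = (1303/4)**2 = 1697809/16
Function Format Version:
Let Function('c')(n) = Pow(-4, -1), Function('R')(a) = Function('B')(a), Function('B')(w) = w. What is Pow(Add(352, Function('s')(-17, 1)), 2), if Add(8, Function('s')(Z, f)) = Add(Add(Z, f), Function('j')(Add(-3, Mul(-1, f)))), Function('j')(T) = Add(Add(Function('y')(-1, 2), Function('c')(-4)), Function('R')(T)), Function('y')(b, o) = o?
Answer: Rational(1697809, 16) ≈ 1.0611e+5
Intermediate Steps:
Function('R')(a) = a
Function('c')(n) = Rational(-1, 4)
Function('j')(T) = Add(Rational(7, 4), T) (Function('j')(T) = Add(Add(2, Rational(-1, 4)), T) = Add(Rational(7, 4), T))
Function('s')(Z, f) = Add(Rational(-37, 4), Z) (Function('s')(Z, f) = Add(-8, Add(Add(Z, f), Add(Rational(7, 4), Add(-3, Mul(-1, f))))) = Add(-8, Add(Add(Z, f), Add(Rational(-5, 4), Mul(-1, f)))) = Add(-8, Add(Rational(-5, 4), Z)) = Add(Rational(-37, 4), Z))
Pow(Add(352, Function('s')(-17, 1)), 2) = Pow(Add(352, Add(Rational(-37, 4), -17)), 2) = Pow(Add(352, Rational(-105, 4)), 2) = Pow(Rational(1303, 4), 2) = Rational(1697809, 16)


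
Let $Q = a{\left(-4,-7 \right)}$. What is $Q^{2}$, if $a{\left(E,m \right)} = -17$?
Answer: $289$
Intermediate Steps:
$Q = -17$
$Q^{2} = \left(-17\right)^{2} = 289$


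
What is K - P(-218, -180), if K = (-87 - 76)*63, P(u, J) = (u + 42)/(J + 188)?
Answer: -10247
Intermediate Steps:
P(u, J) = (42 + u)/(188 + J)
K = -10269 (K = -163*63 = -10269)
K - P(-218, -180) = -10269 - (42 - 218)/(188 - 180) = -10269 - (-176)/8 = -10269 - 1*(-22) = -10269 + 22 = -10247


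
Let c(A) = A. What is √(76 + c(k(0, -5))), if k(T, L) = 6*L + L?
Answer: √41 ≈ 6.4031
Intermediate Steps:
k(T, L) = 7*L
√(76 + c(k(0, -5))) = √(76 + 7*(-5)) = √(76 - 35) = √41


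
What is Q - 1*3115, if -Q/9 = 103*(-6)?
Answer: 2447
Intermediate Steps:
Q = 5562 (Q = -927*(-6) = -9*(-618) = 5562)
Q - 1*3115 = 5562 - 1*3115 = 5562 - 3115 = 2447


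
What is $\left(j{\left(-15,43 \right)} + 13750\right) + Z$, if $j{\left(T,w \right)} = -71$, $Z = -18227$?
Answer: $-4548$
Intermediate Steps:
$\left(j{\left(-15,43 \right)} + 13750\right) + Z = \left(-71 + 13750\right) - 18227 = 13679 - 18227 = -4548$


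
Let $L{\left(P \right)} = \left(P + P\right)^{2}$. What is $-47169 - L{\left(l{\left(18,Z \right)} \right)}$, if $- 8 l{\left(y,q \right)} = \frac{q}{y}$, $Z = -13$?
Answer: $- \frac{244524265}{5184} \approx -47169.0$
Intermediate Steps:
$l{\left(y,q \right)} = - \frac{q}{8 y}$ ($l{\left(y,q \right)} = - \frac{q \frac{1}{y}}{8} = - \frac{q}{8 y}$)
$L{\left(P \right)} = 4 P^{2}$ ($L{\left(P \right)} = \left(2 P\right)^{2} = 4 P^{2}$)
$-47169 - L{\left(l{\left(18,Z \right)} \right)} = -47169 - 4 \left(\left(- \frac{1}{8}\right) \left(-13\right) \frac{1}{18}\right)^{2} = -47169 - 4 \left(\frac{13}{144}\right)^{2} = -47169 - 4 \cdot \frac{169}{20736} = -47169 - \frac{169}{5184} = - \frac{244524265}{5184}$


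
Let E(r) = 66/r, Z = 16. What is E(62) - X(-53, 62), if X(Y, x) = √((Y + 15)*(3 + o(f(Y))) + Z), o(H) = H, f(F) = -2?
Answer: 33/31 - I*√22 ≈ 1.0645 - 4.6904*I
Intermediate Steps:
X(Y, x) = √(31 + Y) (X(Y, x) = √((Y + 15)*(3 - 2) + 16) = √((15 + Y)*1 + 16) = √((15 + Y) + 16) = √(31 + Y))
E(62) - X(-53, 62) = 66/62 - √(31 - 53) = 66*(1/62) - √(-22) = 33/31 - I*√22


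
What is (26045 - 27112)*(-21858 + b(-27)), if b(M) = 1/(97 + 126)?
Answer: 5200913311/223 ≈ 2.3322e+7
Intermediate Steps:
b(M) = 1/223
(26045 - 27112)*(-21858 + b(-27)) = (26045 - 27112)*(-21858 + 1/223) = -1067*(-4874333/223) = 5200913311/223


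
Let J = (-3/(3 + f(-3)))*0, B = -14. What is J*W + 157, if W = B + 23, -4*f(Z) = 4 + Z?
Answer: 157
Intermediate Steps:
f(Z) = -1 - Z/4 (f(Z) = -(4 + Z)/4 = -1 - Z/4)
W = 9 (W = -14 + 23 = 9)
J = 0 (J = (-3/(3 + (-1 - ¼*(-3))))*0 = (-3/(3 + (-1 + ¾)))*0 = (-3/(3 - ¼))*0 = (-3/(11/4))*0 = ((4/11)*(-3))*0 = -12/11*0 = 0)
J*W + 157 = 0*9 + 157 = 0 + 157 = 157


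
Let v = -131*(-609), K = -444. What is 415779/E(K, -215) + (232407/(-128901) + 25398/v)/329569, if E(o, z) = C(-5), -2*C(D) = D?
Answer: 313141960092435163887/1882863011966195 ≈ 1.6631e+5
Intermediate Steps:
C(D) = -D/2
E(o, z) = 5/2 (E(o, z) = -½*(-5) = 5/2)
v = 79779
415779/E(K, -215) + (232407/(-128901) + 25398/v)/329569 = 415779/(5/2) + (232407/(-128901) + 25398/79779)/329569 = 415779*(⅖) + (232407*(-1/128901) + 25398*(1/79779))*(1/329569) = 831558/5 + (-77469/42967 + 8466/26593)*(1/329569) = 831558/5 - 1696374495/1142621431*1/329569 = 831558/5 - 1696374495/376572602393239 = 313141960092435163887/1882863011966195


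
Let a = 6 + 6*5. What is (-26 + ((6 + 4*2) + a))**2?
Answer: 576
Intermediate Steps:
a = 36 (a = 6 + 30 = 36)
(-26 + ((6 + 4*2) + a))**2 = (-26 + ((6 + 4*2) + 36))**2 = (-26 + ((6 + 8) + 36))**2 = (-26 + (14 + 36))**2 = (-26 + 50)**2 = 24**2 = 576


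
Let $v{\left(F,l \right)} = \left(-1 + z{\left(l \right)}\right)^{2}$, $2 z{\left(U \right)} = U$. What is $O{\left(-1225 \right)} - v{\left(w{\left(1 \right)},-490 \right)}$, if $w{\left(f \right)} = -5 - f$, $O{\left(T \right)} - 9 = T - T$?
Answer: $-60507$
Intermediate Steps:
$O{\left(T \right)} = 9$ ($O{\left(T \right)} = 9 + \left(T - T\right) = 9 + 0 = 9$)
$z{\left(U \right)} = \frac{U}{2}$
$v{\left(F,l \right)} = \left(-1 + \frac{l}{2}\right)^{2}$
$O{\left(-1225 \right)} - v{\left(w{\left(1 \right)},-490 \right)} = 9 - \frac{\left(-2 - 490\right)^{2}}{4} = 9 - \frac{\left(-492\right)^{2}}{4} = 9 - \frac{1}{4} \cdot 242064 = 9 - 60516 = -60507$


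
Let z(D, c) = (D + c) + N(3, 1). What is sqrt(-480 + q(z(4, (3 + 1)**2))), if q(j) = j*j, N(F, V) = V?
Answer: I*sqrt(39) ≈ 6.245*I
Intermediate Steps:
z(D, c) = 1 + D + c (z(D, c) = (D + c) + 1 = 1 + D + c)
q(j) = j**2
sqrt(-480 + q(z(4, (3 + 1)**2))) = sqrt(-480 + (1 + 4 + (3 + 1)**2)**2) = sqrt(-480 + (1 + 4 + 4**2)**2) = sqrt(-480 + (1 + 4 + 16)**2) = sqrt(-480 + 21**2) = sqrt(-480 + 441) = sqrt(-39) = I*sqrt(39)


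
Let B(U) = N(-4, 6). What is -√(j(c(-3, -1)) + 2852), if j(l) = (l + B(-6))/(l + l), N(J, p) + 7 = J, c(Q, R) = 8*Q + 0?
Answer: -√410793/12 ≈ -53.411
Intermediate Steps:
c(Q, R) = 8*Q
N(J, p) = -7 + J
B(U) = -11 (B(U) = -7 - 4 = -11)
j(l) = (-11 + l)/(2*l) (j(l) = (l - 11)/(l + l) = (-11 + l)/((2*l)) = (-11 + l)*(1/(2*l)) = (-11 + l)/(2*l))
-√(j(c(-3, -1)) + 2852) = -√((-11 + 8*(-3))/(2*((8*(-3)))) + 2852) = -√((½)*(-11 - 24)/(-24) + 2852) = -√((½)*(-1/24)*(-35) + 2852) = -√(35/48 + 2852) = -√(136931/48) = -√410793/12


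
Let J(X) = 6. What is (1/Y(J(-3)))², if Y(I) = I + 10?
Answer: 1/256 ≈ 0.0039063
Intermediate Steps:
Y(I) = 10 + I
(1/Y(J(-3)))² = (1/(10 + 6))² = (1/16)² = 1/256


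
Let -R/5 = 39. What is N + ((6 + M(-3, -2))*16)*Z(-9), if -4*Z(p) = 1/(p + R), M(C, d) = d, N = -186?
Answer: -9482/51 ≈ -185.92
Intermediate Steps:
R = -195 (R = -5*39 = -195)
Z(p) = -1/(4*(-195 + p)) (Z(p) = -1/(4*(p - 195)) = -1/(4*(-195 + p)))
N + ((6 + M(-3, -2))*16)*Z(-9) = -186 + ((6 - 2)*16)*(-1/(-780 + 4*(-9))) = -186 + (4*16)*(-1/(-780 - 36)) = -186 + 64*(-1/(-816)) = -186 + 64*(-1*(-1/816)) = -186 + 64*(1/816) = -186 + 4/51 = -9482/51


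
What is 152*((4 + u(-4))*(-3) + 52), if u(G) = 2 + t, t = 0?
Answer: 5168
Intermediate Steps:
u(G) = 2 (u(G) = 2 + 0 = 2)
152*((4 + u(-4))*(-3) + 52) = 152*((4 + 2)*(-3) + 52) = 152*(6*(-3) + 52) = 152*(-18 + 52) = 152*34 = 5168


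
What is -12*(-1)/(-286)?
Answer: -6/143 ≈ -0.041958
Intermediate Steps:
-12*(-1)/(-286) = 12*(-1/286) = -6/143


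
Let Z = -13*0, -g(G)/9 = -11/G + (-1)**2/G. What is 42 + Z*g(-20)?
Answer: 42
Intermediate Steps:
g(G) = 90/G (g(G) = -9*(-11/G + (-1)**2/G) = -9*(-11/G + 1/G) = -(-90)/G = 90/G)
Z = 0
42 + Z*g(-20) = 42 + 0*(90/(-20)) = 42 + 0*(90*(-1/20)) = 42 + 0*(-9/2) = 42 + 0 = 42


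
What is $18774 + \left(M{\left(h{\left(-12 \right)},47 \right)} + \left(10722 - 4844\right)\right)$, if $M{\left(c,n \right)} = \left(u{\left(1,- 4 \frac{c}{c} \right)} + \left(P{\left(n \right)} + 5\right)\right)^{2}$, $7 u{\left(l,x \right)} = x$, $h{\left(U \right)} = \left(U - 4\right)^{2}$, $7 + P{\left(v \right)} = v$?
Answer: $\frac{1304669}{49} \approx 26626.0$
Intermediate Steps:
$P{\left(v \right)} = -7 + v$
$h{\left(U \right)} = \left(-4 + U\right)^{2}$
$u{\left(l,x \right)} = \frac{x}{7}$
$M{\left(c,n \right)} = \left(- \frac{18}{7} + n\right)^{2}$ ($M{\left(c,n \right)} = \left(\frac{\left(-4\right) \frac{c}{c}}{7} + \left(\left(-7 + n\right) + 5\right)\right)^{2} = \left(\frac{\left(-4\right) 1}{7} + \left(-2 + n\right)\right)^{2} = \left(\frac{1}{7} \left(-4\right) + \left(-2 + n\right)\right)^{2} = \left(- \frac{4}{7} + \left(-2 + n\right)\right)^{2} = \left(- \frac{18}{7} + n\right)^{2}$)
$18774 + \left(M{\left(h{\left(-12 \right)},47 \right)} + \left(10722 - 4844\right)\right) = 18774 + \left(\frac{\left(-18 + 7 \cdot 47\right)^{2}}{49} + \left(10722 - 4844\right)\right) = 18774 + \left(\frac{\left(-18 + 329\right)^{2}}{49} + \left(10722 - 4844\right)\right) = 18774 + \left(\frac{311^{2}}{49} + 5878\right) = 18774 + \left(\frac{1}{49} \cdot 96721 + 5878\right) = 18774 + \left(\frac{96721}{49} + 5878\right) = 18774 + \frac{384743}{49} = \frac{1304669}{49}$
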